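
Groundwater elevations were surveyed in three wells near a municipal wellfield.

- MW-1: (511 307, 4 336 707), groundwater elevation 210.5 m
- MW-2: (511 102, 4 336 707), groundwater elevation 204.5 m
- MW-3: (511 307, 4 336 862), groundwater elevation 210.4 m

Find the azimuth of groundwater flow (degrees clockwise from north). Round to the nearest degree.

∂h/∂x = (204.5 − 210.5) / (511102 − 511307) = +0.02927
∂h/∂y = (210.4 − 210.5) / (4336862 − 4336707) = -0.0006452
Flow direction (−∇h) has components (-0.02927 E, +0.0006452 N).
Azimuth = atan2(E, N) = atan2(-0.02927, +0.0006452) = 271.3° ≈ 271°.

271°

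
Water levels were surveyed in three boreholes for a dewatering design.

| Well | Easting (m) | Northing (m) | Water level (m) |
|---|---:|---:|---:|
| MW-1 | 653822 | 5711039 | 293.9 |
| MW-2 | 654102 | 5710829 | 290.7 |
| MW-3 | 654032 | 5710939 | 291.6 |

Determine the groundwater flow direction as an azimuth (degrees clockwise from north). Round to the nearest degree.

100°

Taking MW-1 as reference: MW-2−MW-1 = (280, -210, -3.2); MW-3−MW-1 = (210, -100, -2.3).
Solve a·Δx + b·Δy = Δh: det = 280·(-100) − 210·(-210) = 16100.
∂h/∂x = [(-3.2)·(-100) − (-2.3)·(-210)] / 16100 = -0.01012
∂h/∂y = [280·(-2.3) − 210·(-3.2)] / 16100 = +0.001739
Flow direction (−∇h) has components (+0.01012 E, -0.001739 N).
Azimuth = atan2(E, N) = atan2(+0.01012, -0.001739) = 99.7° ≈ 100°.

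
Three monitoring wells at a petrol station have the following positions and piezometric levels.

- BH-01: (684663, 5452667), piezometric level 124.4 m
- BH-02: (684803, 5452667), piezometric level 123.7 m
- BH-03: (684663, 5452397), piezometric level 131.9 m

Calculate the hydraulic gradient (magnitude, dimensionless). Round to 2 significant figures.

0.028

∂h/∂x = (123.7 − 124.4) / (684803 − 684663) = -0.005000
∂h/∂y = (131.9 − 124.4) / (5452397 − 5452667) = -0.02778
|∇h| = √(-0.005000² + -0.02778²) = 0.02823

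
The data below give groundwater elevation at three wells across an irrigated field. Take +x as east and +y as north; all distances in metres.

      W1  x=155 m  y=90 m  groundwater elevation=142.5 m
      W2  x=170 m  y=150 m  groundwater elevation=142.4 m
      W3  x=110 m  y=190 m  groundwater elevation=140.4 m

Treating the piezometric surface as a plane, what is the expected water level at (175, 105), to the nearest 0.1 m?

142.9 m

Differences from W1: to W2 (Δx, Δy, Δh) = (15, 60, -0.1); to W3 = (-45, 100, -2.1).
Solve a·Δx + b·Δy = Δh: det = 15·100 − (-45)·60 = 4200.
∂h/∂x = [(-0.1)·100 − (-2.1)·60] / 4200 = +0.02762
∂h/∂y = [15·(-2.1) − (-45)·(-0.1)] / 4200 = -0.008571
h(175, 105) = 142.5 + (+0.02762)·(20) + (-0.008571)·(15) = 142.5 +0.552 -0.129 = 142.924 m.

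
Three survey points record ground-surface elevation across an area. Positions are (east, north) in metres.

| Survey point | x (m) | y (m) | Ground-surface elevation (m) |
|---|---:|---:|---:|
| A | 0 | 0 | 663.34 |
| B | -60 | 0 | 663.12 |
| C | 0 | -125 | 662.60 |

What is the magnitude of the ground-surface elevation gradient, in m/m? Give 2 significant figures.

∂z/∂x = (663.12 − 663.34) / (-60 − 0) = +0.003667
∂z/∂y = (662.60 − 663.34) / (-125 − 0) = +0.005920
|∇f| = √(0.003667² + 0.005920²) = 0.006964 m/m

0.0070 m/m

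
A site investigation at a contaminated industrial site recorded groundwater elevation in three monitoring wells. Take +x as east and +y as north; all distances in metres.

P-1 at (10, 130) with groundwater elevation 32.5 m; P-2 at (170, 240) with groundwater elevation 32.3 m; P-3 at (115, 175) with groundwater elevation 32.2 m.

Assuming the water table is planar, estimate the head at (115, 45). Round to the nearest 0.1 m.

Differences from P-1: to P-2 (Δx, Δy, Δh) = (160, 110, -0.2); to P-3 = (105, 45, -0.3).
Determinant of the coordinate differences = 160·45 − 105·110 = -4350.
∂h/∂x = [(-0.2)·45 − (-0.3)·110] / -4350 = -0.005517
∂h/∂y = [160·(-0.3) − 105·(-0.2)] / -4350 = +0.006207
h(115, 45) = 32.5 + (-0.005517)·(105) + (+0.006207)·(-85) = 32.5 -0.579 -0.528 = 31.393 m.

31.4 m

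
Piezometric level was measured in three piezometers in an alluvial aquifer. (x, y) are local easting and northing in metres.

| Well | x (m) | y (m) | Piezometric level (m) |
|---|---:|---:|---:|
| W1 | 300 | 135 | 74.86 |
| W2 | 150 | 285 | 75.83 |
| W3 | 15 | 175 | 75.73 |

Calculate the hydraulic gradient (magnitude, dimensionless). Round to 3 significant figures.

0.00469

With h = a·x + b·y + c and W1 as origin, the differences give:
  (-150)·a + 150·b = +0.97
  (-285)·a + 40·b = +0.87
Eliminate b (×40 and ×150, subtract): 36750·a = -91.700 → a = ∂h/∂x = -0.002495
Back-substitute: b = ∂h/∂y = +0.003971.
|∇h| = √(-0.002495² + 0.003971²) = 0.00469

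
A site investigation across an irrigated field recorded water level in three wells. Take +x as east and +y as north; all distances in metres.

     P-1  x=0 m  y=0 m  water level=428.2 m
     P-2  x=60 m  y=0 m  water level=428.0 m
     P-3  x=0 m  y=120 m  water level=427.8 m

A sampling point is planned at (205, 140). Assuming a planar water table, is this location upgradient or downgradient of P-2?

∂h/∂x = (428.0 − 428.2) / (60 − 0) = -0.003333
∂h/∂y = (427.8 − 428.2) / (120 − 0) = -0.003333
Head at (205, 140) = 428.2 + (-0.003333)·(205) + (-0.003333)·(140) = 427.05 m.
That is lower than the 428.0 m at P-2, so the point is downgradient.

downgradient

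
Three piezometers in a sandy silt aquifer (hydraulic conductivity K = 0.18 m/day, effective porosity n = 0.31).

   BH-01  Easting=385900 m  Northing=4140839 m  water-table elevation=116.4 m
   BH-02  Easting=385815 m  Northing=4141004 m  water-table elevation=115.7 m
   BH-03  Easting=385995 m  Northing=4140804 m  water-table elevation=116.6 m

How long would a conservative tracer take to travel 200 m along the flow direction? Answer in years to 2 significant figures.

240 years

With h = a·x + b·y + c and BH-01 as origin, the differences give:
  (-85)·a + 165·b = -0.7
  95·a + (-35)·b = +0.2
Eliminate b (×(-35) and ×165, subtract): -12700·a = -8.50 → a = ∂h/∂x = +0.0006693
Back-substitute: b = ∂h/∂y = -0.003898.
|∇h| = √(0.0006693² + -0.003898²) = 0.003955
Seepage velocity v = K·i/n = 0.18 × 0.003955 / 0.31 = 0.002296 m/day.
t = 200 / 0.002296 = 8.711e+04 days = 238 years.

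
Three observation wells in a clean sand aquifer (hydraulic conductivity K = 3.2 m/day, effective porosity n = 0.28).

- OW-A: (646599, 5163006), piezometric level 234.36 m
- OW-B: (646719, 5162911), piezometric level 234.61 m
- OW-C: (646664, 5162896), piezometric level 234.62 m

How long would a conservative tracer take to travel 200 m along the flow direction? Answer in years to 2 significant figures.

22 years

Taking OW-A as reference: OW-B−OW-A = (120, -95, +0.25); OW-C−OW-A = (65, -110, +0.26).
Determinant of the coordinate differences = 120·(-110) − 65·(-95) = -7025.
∂h/∂x = [(+0.25)·(-110) − (+0.26)·(-95)] / -7025 = +0.0003986
∂h/∂y = [120·(+0.26) − 65·(+0.25)] / -7025 = -0.002128
|∇h| = √(0.0003986² + -0.002128²) = 0.002165
Seepage velocity v = K·i/n = 3.2 × 0.002165 / 0.28 = 0.02474 m/day.
t = 200 / 0.02474 = 8084 days = 22.1 years.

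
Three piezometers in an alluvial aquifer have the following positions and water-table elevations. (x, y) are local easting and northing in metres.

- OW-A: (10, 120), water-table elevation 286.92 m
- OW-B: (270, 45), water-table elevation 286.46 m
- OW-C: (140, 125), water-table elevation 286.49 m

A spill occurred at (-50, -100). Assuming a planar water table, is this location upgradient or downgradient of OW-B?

With h = a·x + b·y + c and OW-A as origin, the differences give:
  260·a + (-75)·b = -0.46
  130·a + 5·b = -0.43
Eliminate b (×5 and ×(-75), subtract): 11050·a = -34.550 → a = ∂h/∂x = -0.003127
Back-substitute: b = ∂h/∂y = -0.004706.
Head at (-50, -100) = 286.92 + (-0.003127)·(-60) + (-0.004706)·(-220) = 288.14 m.
That is higher than the 286.46 m at OW-B, so the point is upgradient.

upgradient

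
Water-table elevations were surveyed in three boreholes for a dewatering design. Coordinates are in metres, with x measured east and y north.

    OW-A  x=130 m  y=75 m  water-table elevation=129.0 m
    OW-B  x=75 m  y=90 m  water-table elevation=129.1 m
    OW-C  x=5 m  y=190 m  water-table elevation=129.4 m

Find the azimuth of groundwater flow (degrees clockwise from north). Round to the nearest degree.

Taking OW-A as reference: OW-B−OW-A = (-55, 15, +0.1); OW-C−OW-A = (-125, 115, +0.4).
Solve a·Δx + b·Δy = Δh: det = (-55)·115 − (-125)·15 = -4450.
∂h/∂x = [(+0.1)·115 − (+0.4)·15] / -4450 = -0.001236
∂h/∂y = [(-55)·(+0.4) − (-125)·(+0.1)] / -4450 = +0.002135
Flow direction (−∇h) has components (+0.001236 E, -0.002135 N).
Azimuth = atan2(E, N) = atan2(+0.001236, -0.002135) = 149.9° ≈ 150°.

150°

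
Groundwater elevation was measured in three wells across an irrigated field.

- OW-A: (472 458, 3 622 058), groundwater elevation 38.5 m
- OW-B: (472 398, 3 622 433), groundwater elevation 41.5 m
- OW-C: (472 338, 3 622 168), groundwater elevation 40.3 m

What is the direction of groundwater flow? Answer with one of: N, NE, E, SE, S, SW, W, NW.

With h = a·x + b·y + c and OW-A as origin, the differences give:
  (-60)·a + 375·b = +3.0
  (-120)·a + 110·b = +1.8
Eliminate b (×110 and ×375, subtract): 38400·a = -345.00 → a = ∂h/∂x = -0.008984
Back-substitute: b = ∂h/∂y = +0.006563.
Flow = −∇h = (+0.008984 east, -0.006563 north), which points southeast.

SE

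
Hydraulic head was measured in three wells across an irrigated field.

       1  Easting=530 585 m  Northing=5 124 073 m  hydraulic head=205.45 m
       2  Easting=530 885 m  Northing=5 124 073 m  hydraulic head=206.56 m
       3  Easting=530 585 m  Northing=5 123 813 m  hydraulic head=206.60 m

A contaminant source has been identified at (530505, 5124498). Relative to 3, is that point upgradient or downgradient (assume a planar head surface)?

downgradient

∂h/∂x = (206.56 − 205.45) / (530885 − 530585) = +0.003700
∂h/∂y = (206.60 − 205.45) / (5123813 − 5124073) = -0.004423
Head at (530505, 5124498) = 205.45 + (+0.003700)·(-80) + (-0.004423)·(425) = 203.27 m.
That is lower than the 206.60 m at 3, so the point is downgradient.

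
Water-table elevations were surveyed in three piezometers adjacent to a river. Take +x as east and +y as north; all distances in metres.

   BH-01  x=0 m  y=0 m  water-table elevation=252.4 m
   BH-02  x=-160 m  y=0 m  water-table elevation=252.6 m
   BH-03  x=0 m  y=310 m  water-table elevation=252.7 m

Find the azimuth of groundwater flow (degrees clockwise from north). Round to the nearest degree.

∂h/∂x = (252.6 − 252.4) / (-160 − 0) = -0.001250
∂h/∂y = (252.7 − 252.4) / (310 − 0) = +0.0009677
Flow direction (−∇h) has components (+0.001250 E, -0.0009677 N).
Azimuth = atan2(E, N) = atan2(+0.001250, -0.0009677) = 127.7° ≈ 128°.

128°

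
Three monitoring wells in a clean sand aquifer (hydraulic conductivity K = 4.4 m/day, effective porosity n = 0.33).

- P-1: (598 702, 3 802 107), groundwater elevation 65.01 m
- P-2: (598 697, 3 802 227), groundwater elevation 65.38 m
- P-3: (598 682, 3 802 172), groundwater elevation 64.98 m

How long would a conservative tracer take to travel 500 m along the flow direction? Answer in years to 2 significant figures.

Differences from P-1: to P-2 (Δx, Δy, Δh) = (-5, 120, +0.37); to P-3 = (-20, 65, -0.03).
Determinant of the coordinate differences = (-5)·65 − (-20)·120 = 2075.
∂h/∂x = [(+0.37)·65 − (-0.03)·120] / 2075 = +0.01333
∂h/∂y = [(-5)·(-0.03) − (-20)·(+0.37)] / 2075 = +0.003639
|∇h| = √(0.01333² + 0.003639²) = 0.01382
Seepage velocity v = K·i/n = 4.4 × 0.01382 / 0.33 = 0.1843 m/day.
t = 500 / 0.1843 = 2713 days = 7.43 years.

7.4 years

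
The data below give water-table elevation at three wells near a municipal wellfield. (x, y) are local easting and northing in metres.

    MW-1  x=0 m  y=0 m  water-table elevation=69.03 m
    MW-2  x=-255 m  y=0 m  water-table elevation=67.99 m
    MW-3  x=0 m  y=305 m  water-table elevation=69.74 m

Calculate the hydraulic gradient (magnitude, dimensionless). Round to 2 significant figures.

∂h/∂x = (67.99 − 69.03) / (-255 − 0) = +0.004078
∂h/∂y = (69.74 − 69.03) / (305 − 0) = +0.002328
|∇h| = √(0.004078² + 0.002328²) = 0.004696

0.0047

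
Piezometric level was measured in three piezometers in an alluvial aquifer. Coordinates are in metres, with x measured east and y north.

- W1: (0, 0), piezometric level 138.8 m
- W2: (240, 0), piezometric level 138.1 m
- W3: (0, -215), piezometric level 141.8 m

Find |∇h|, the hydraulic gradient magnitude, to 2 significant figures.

∂h/∂x = (138.1 − 138.8) / (240 − 0) = -0.002917
∂h/∂y = (141.8 − 138.8) / (-215 − 0) = -0.01395
|∇h| = √(-0.002917² + -0.01395²) = 0.01425

0.014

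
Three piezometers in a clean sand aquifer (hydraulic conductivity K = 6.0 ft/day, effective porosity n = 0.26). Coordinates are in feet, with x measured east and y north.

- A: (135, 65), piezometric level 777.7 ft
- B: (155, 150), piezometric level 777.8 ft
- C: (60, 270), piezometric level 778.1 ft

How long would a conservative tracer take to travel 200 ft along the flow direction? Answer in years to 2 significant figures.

With h = a·x + b·y + c and A as origin, the differences give:
  20·a + 85·b = +0.1
  (-75)·a + 205·b = +0.4
Eliminate b (×205 and ×85, subtract): 10475·a = -13.50 → a = ∂h/∂x = -0.001289
Back-substitute: b = ∂h/∂y = +0.001480.
|∇h| = √(-0.001289² + 0.001480²) = 0.001963
Seepage velocity v = K·i/n = 6.0 × 0.001963 / 0.26 = 0.0453 ft/day.
t = 200 / 0.0453 = 4415 days = 12.1 years.

12 years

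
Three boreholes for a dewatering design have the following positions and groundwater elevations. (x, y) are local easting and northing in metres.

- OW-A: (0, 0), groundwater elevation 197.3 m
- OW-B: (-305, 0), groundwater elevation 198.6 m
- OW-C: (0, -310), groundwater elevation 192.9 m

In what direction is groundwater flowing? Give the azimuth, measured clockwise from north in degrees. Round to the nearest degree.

163°

∂h/∂x = (198.6 − 197.3) / (-305 − 0) = -0.004262
∂h/∂y = (192.9 − 197.3) / (-310 − 0) = +0.01419
Flow direction (−∇h) has components (+0.004262 E, -0.01419 N).
Azimuth = atan2(E, N) = atan2(+0.004262, -0.01419) = 163.3° ≈ 163°.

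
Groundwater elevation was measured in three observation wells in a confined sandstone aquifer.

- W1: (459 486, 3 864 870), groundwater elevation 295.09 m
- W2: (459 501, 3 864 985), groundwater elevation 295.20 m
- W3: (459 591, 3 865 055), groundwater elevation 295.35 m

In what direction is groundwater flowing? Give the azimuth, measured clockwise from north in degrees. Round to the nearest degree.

231°

Three-point gradient (reference W1): Δ to W2 = (15, 115, +0.11), Δ to W3 = (105, 185, +0.26).
∂h/∂x = +0.001027, ∂h/∂y = +0.0008226 (det = -9300).
Flow direction (−∇h) has components (-0.001027 E, -0.0008226 N).
Azimuth = atan2(E, N) = atan2(-0.001027, -0.0008226) = 231.3° ≈ 231°.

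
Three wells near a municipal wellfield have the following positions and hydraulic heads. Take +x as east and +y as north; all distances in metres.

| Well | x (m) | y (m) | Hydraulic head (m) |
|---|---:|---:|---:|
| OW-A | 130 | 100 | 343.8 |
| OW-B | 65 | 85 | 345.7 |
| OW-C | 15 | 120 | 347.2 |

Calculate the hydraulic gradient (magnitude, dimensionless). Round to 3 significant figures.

Differences from OW-A: to OW-B (Δx, Δy, Δh) = (-65, -15, +1.9); to OW-C = (-115, 20, +3.4).
Solve a·Δx + b·Δy = Δh: det = (-65)·20 − (-115)·(-15) = -3025.
∂h/∂x = [(+1.9)·20 − (+3.4)·(-15)] / -3025 = -0.02942
∂h/∂y = [(-65)·(+3.4) − (-115)·(+1.9)] / -3025 = +0.0008264
|∇h| = √(-0.02942² + 0.0008264²) = 0.02943

0.0294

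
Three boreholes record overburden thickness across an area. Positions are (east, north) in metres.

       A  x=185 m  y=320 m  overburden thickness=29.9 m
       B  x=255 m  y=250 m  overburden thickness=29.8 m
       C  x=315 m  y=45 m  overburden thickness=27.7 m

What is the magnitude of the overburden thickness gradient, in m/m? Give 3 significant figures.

0.0187 m/m

Taking A as reference: B−A = (70, -70, -0.1); C−A = (130, -275, -2.2).
Determinant of the coordinate differences = 70·(-275) − 130·(-70) = -10150.
∂d/∂x = [(-0.1)·(-275) − (-2.2)·(-70)] / -10150 = +0.01246
∂d/∂y = [70·(-2.2) − 130·(-0.1)] / -10150 = +0.01389
|∇f| = √(0.01246² + 0.01389²) = 0.01866 m/m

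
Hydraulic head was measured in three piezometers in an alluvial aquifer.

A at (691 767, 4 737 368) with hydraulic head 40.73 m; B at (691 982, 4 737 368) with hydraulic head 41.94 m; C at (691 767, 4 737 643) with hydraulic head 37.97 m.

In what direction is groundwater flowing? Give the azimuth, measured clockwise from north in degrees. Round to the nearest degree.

331°

∂h/∂x = (41.94 − 40.73) / (691982 − 691767) = +0.005628
∂h/∂y = (37.97 − 40.73) / (4737643 − 4737368) = -0.01004
Flow direction (−∇h) has components (-0.005628 E, +0.01004 N).
Azimuth = atan2(E, N) = atan2(-0.005628, +0.01004) = 330.7° ≈ 331°.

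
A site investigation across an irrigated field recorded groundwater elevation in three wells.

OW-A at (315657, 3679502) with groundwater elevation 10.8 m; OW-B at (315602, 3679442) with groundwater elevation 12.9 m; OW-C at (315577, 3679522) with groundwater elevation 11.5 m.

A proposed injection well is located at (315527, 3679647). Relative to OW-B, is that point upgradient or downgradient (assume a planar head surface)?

Differences from OW-A: to OW-B (Δx, Δy, Δh) = (-55, -60, +2.1); to OW-C = (-80, 20, +0.7).
Determinant of the coordinate differences = (-55)·20 − (-80)·(-60) = -5900.
∂h/∂x = [(+2.1)·20 − (+0.7)·(-60)] / -5900 = -0.01424
∂h/∂y = [(-55)·(+0.7) − (-80)·(+2.1)] / -5900 = -0.02195
Head at (315527, 3679647) = 10.8 + (-0.01424)·(-130) + (-0.02195)·(145) = 9.47 m.
That is lower than the 12.9 m at OW-B, so the point is downgradient.

downgradient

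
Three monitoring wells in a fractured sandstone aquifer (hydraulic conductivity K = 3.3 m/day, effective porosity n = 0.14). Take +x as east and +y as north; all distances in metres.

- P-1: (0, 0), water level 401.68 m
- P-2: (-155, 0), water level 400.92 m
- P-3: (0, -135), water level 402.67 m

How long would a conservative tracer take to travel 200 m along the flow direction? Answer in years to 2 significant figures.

2.6 years

∂h/∂x = (400.92 − 401.68) / (-155 − 0) = +0.004903
∂h/∂y = (402.67 − 401.68) / (-135 − 0) = -0.007333
|∇h| = √(0.004903² + -0.007333²) = 0.008821
Seepage velocity v = K·i/n = 3.3 × 0.008821 / 0.14 = 0.2079 m/day.
t = 200 / 0.2079 = 962 days = 2.63 years.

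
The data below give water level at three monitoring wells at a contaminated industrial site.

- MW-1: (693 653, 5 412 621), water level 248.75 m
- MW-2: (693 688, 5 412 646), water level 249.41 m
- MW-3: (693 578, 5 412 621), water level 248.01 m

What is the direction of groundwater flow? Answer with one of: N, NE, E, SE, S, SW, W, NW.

SW

Differences from MW-1: to MW-2 (Δx, Δy, Δh) = (35, 25, +0.66); to MW-3 = (-75, 0, -0.74).
Determinant of the coordinate differences = 35·0 − (-75)·25 = 1875.
∂h/∂x = [(+0.66)·0 − (-0.74)·25] / 1875 = +0.009867
∂h/∂y = [35·(-0.74) − (-75)·(+0.66)] / 1875 = +0.01259
Flow = −∇h = (-0.009867 east, -0.01259 north), which points southwest.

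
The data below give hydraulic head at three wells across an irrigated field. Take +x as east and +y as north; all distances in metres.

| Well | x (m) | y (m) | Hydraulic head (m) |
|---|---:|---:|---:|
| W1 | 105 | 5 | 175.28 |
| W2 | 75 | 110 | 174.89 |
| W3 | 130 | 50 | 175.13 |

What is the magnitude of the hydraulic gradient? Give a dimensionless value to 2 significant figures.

With h = a·x + b·y + c and W1 as origin, the differences give:
  (-30)·a + 105·b = -0.39
  25·a + 45·b = -0.15
Eliminate b (×45 and ×105, subtract): -3975·a = -1.800 → a = ∂h/∂x = +0.0004528
Back-substitute: b = ∂h/∂y = -0.003585.
|∇h| = √(0.0004528² + -0.003585²) = 0.003613

0.0036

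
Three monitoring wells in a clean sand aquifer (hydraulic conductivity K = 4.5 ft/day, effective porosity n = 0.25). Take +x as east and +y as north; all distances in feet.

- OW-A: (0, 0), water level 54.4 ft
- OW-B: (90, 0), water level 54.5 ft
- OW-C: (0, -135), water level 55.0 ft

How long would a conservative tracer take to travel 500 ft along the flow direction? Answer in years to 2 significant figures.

∂h/∂x = (54.5 − 54.4) / (90 − 0) = +0.001111
∂h/∂y = (55.0 − 54.4) / (-135 − 0) = -0.004444
|∇h| = √(0.001111² + -0.004444²) = 0.004581
Seepage velocity v = K·i/n = 4.5 × 0.004581 / 0.25 = 0.08246 ft/day.
t = 500 / 0.08246 = 6064 days = 16.6 years.

17 years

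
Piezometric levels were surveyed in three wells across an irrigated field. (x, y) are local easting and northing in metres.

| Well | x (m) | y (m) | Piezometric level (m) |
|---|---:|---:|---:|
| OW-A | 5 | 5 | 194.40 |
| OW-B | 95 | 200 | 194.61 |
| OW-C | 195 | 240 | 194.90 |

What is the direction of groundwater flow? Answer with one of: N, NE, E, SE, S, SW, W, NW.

With h = a·x + b·y + c and OW-A as origin, the differences give:
  90·a + 195·b = +0.21
  190·a + 235·b = +0.50
Eliminate b (×235 and ×195, subtract): -15900·a = -48.150 → a = ∂h/∂x = +0.003028
Back-substitute: b = ∂h/∂y = -0.0003208.
Flow = −∇h = (-0.003028 east, +0.0003208 north), which points west.

W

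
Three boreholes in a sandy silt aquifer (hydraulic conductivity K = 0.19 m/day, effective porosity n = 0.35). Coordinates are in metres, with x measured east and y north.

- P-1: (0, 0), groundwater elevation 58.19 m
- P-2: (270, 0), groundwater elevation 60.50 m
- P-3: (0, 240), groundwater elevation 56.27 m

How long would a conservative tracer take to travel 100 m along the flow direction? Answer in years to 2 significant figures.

∂h/∂x = (60.50 − 58.19) / (270 − 0) = +0.008556
∂h/∂y = (56.27 − 58.19) / (240 − 0) = -0.008000
|∇h| = √(0.008556² + -0.008000²) = 0.01171
Seepage velocity v = K·i/n = 0.19 × 0.01171 / 0.35 = 0.006357 m/day.
t = 100 / 0.006357 = 1.573e+04 days = 43.1 years.

43 years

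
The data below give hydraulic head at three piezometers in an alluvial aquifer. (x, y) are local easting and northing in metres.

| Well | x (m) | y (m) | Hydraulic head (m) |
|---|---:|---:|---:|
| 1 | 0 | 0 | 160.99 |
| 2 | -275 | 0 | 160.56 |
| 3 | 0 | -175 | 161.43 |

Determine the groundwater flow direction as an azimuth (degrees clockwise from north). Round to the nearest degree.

∂h/∂x = (160.56 − 160.99) / (-275 − 0) = +0.001564
∂h/∂y = (161.43 − 160.99) / (-175 − 0) = -0.002514
Flow direction (−∇h) has components (-0.001564 E, +0.002514 N).
Azimuth = atan2(E, N) = atan2(-0.001564, +0.002514) = 328.1° ≈ 328°.

328°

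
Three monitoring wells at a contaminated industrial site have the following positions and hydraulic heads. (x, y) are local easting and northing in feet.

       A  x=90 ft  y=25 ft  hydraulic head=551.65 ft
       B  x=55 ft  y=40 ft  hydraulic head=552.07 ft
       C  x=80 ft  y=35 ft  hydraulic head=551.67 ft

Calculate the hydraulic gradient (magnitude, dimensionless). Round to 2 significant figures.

0.026

Three-point gradient (reference A): Δ to B = (-35, 15, +0.42), Δ to C = (-10, 10, +0.02).
∂h/∂x = -0.01950, ∂h/∂y = -0.01750 (det = -200).
|∇h| = √(-0.01950² + -0.01750²) = 0.0262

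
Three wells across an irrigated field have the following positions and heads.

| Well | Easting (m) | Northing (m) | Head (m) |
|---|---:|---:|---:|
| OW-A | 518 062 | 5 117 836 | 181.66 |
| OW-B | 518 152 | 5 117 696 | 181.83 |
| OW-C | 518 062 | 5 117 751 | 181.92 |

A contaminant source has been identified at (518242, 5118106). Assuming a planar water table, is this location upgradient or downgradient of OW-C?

downgradient

Taking OW-A as reference: OW-B−OW-A = (90, -140, +0.17); OW-C−OW-A = (0, -85, +0.26).
Determinant of the coordinate differences = 90·(-85) − 0·(-140) = -7650.
∂h/∂x = [(+0.17)·(-85) − (+0.26)·(-140)] / -7650 = -0.002869
∂h/∂y = [90·(+0.26) − 0·(+0.17)] / -7650 = -0.003059
Head at (518242, 5118106) = 181.66 + (-0.002869)·(180) + (-0.003059)·(270) = 180.32 m.
That is lower than the 181.92 m at OW-C, so the point is downgradient.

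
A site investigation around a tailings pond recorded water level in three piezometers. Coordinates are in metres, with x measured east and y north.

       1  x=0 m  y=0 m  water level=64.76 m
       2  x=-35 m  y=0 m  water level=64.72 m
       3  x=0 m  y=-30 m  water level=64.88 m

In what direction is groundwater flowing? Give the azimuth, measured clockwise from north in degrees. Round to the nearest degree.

344°

∂h/∂x = (64.72 − 64.76) / (-35 − 0) = +0.001143
∂h/∂y = (64.88 − 64.76) / (-30 − 0) = -0.004000
Flow direction (−∇h) has components (-0.001143 E, +0.004000 N).
Azimuth = atan2(E, N) = atan2(-0.001143, +0.004000) = 344.1° ≈ 344°.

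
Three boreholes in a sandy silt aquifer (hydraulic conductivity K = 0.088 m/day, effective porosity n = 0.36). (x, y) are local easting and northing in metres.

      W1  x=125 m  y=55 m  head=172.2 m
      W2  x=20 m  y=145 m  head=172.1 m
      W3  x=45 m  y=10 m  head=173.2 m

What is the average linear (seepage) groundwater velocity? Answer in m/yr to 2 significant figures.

1.1 m/yr

Taking W1 as reference: W2−W1 = (-105, 90, -0.1); W3−W1 = (-80, -45, +1.0).
Solve a·Δx + b·Δy = Δh: det = (-105)·(-45) − (-80)·90 = 11925.
∂h/∂x = [(-0.1)·(-45) − (+1.0)·90] / 11925 = -0.007170
∂h/∂y = [(-105)·(+1.0) − (-80)·(-0.1)] / 11925 = -0.009476
|∇h| = √(-0.007170² + -0.009476²) = 0.01188
Seepage velocity v = K·i/n = 0.088 × 0.01188 / 0.36 = 0.002904 m/day = 1.061 m/yr.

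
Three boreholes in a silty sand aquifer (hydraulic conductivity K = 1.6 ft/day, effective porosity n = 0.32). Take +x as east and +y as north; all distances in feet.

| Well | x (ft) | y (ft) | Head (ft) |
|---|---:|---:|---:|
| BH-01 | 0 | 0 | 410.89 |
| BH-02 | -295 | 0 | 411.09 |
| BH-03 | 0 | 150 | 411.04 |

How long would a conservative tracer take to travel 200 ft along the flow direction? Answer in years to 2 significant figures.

91 years

∂h/∂x = (411.09 − 410.89) / (-295 − 0) = -0.0006780
∂h/∂y = (411.04 − 410.89) / (150 − 0) = +0.001000
|∇h| = √(-0.0006780² + 0.001000²) = 0.001208
Seepage velocity v = K·i/n = 1.6 × 0.001208 / 0.32 = 0.00604 ft/day.
t = 200 / 0.00604 = 3.311e+04 days = 90.7 years.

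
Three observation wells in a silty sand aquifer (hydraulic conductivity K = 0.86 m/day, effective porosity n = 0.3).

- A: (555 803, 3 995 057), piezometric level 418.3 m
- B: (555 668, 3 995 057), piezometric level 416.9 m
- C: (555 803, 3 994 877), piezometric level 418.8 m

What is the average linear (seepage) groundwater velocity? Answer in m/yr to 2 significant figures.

∂h/∂x = (416.9 − 418.3) / (555668 − 555803) = +0.01037
∂h/∂y = (418.8 − 418.3) / (3994877 − 3995057) = -0.002778
|∇h| = √(0.01037² + -0.002778²) = 0.01074
Seepage velocity v = K·i/n = 0.86 × 0.01074 / 0.3 = 0.03079 m/day = 11.25 m/yr.

11 m/yr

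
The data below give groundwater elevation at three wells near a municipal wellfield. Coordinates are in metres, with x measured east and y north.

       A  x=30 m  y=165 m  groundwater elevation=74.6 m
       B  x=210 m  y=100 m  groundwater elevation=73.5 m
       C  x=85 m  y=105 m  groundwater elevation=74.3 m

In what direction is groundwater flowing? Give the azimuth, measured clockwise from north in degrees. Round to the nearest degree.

082°

Differences from A: to B (Δx, Δy, Δh) = (180, -65, -1.1); to C = (55, -60, -0.3).
Determinant of the coordinate differences = 180·(-60) − 55·(-65) = -7225.
∂h/∂x = [(-1.1)·(-60) − (-0.3)·(-65)] / -7225 = -0.006436
∂h/∂y = [180·(-0.3) − 55·(-1.1)] / -7225 = -0.0008997
Flow direction (−∇h) has components (+0.006436 E, +0.0008997 N).
Azimuth = atan2(E, N) = atan2(+0.006436, +0.0008997) = 82.0° ≈ 082°.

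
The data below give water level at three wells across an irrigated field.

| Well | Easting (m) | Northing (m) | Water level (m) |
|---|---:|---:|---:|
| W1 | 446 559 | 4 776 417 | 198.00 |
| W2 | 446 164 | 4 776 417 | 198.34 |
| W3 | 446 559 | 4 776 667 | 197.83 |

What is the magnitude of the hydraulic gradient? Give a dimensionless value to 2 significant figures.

0.0011

∂h/∂x = (198.34 − 198.00) / (446164 − 446559) = -0.0008608
∂h/∂y = (197.83 − 198.00) / (4776667 − 4776417) = -0.0006800
|∇h| = √(-0.0008608² + -0.0006800²) = 0.001097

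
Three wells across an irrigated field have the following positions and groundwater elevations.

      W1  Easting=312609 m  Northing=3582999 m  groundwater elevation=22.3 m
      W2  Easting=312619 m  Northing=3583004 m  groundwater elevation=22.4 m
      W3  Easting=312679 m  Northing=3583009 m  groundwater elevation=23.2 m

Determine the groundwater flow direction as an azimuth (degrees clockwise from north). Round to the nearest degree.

Three-point gradient (reference W1): Δ to W2 = (10, 5, +0.1), Δ to W3 = (70, 10, +0.9).
∂h/∂x = +0.01400, ∂h/∂y = -0.008000 (det = -250).
Flow direction (−∇h) has components (-0.01400 E, +0.008000 N).
Azimuth = atan2(E, N) = atan2(-0.01400, +0.008000) = 299.7° ≈ 300°.

300°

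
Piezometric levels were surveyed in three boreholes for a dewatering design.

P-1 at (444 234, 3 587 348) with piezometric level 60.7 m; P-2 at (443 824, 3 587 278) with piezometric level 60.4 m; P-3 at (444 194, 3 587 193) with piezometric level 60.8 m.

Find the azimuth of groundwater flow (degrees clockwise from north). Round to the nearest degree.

Taking P-1 as reference: P-2−P-1 = (-410, -70, -0.3); P-3−P-1 = (-40, -155, +0.1).
Solve a·Δx + b·Δy = Δh: det = (-410)·(-155) − (-40)·(-70) = 60750.
∂h/∂x = [(-0.3)·(-155) − (+0.1)·(-70)] / 60750 = +0.0008807
∂h/∂y = [(-410)·(+0.1) − (-40)·(-0.3)] / 60750 = -0.0008724
Flow direction (−∇h) has components (-0.0008807 E, +0.0008724 N).
Azimuth = atan2(E, N) = atan2(-0.0008807, +0.0008724) = 314.7° ≈ 315°.

315°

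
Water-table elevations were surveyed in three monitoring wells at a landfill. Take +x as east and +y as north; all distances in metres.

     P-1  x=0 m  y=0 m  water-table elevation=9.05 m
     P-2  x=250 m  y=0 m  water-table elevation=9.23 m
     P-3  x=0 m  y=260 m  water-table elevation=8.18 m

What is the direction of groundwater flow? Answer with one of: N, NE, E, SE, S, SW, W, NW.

∂h/∂x = (9.23 − 9.05) / (250 − 0) = +0.0007200
∂h/∂y = (8.18 − 9.05) / (260 − 0) = -0.003346
Flow = −∇h = (-0.0007200 east, +0.003346 north), which points north.

N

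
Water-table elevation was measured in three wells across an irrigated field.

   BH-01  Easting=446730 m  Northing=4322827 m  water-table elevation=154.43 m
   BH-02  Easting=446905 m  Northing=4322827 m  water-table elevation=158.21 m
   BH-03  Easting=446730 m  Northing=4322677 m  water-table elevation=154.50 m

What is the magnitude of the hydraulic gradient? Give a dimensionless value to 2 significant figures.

0.022

∂h/∂x = (158.21 − 154.43) / (446905 − 446730) = +0.02160
∂h/∂y = (154.50 − 154.43) / (4322677 − 4322827) = -0.0004667
|∇h| = √(0.02160² + -0.0004667²) = 0.02161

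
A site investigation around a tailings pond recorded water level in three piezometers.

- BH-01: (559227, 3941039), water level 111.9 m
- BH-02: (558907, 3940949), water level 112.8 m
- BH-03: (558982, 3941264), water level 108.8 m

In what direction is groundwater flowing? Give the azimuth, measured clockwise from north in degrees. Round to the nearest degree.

Taking BH-01 as reference: BH-02−BH-01 = (-320, -90, +0.9); BH-03−BH-01 = (-245, 225, -3.1).
Solve a·Δx + b·Δy = Δh: det = (-320)·225 − (-245)·(-90) = -94050.
∂h/∂x = [(+0.9)·225 − (-3.1)·(-90)] / -94050 = +0.0008134
∂h/∂y = [(-320)·(-3.1) − (-245)·(+0.9)] / -94050 = -0.01289
Flow direction (−∇h) has components (-0.0008134 E, +0.01289 N).
Azimuth = atan2(E, N) = atan2(-0.0008134, +0.01289) = 356.4° ≈ 356°.

356°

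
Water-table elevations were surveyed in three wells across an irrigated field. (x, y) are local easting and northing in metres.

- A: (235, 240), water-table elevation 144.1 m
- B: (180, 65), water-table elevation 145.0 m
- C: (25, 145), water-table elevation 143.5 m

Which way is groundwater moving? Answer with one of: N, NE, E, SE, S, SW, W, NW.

With h = a·x + b·y + c and A as origin, the differences give:
  (-55)·a + (-175)·b = +0.9
  (-210)·a + (-95)·b = -0.6
Eliminate b (×(-95) and ×(-175), subtract): -31525·a = -190.50 → a = ∂h/∂x = +0.006043
Back-substitute: b = ∂h/∂y = -0.007042.
Flow = −∇h = (-0.006043 east, +0.007042 north), which points northwest.

NW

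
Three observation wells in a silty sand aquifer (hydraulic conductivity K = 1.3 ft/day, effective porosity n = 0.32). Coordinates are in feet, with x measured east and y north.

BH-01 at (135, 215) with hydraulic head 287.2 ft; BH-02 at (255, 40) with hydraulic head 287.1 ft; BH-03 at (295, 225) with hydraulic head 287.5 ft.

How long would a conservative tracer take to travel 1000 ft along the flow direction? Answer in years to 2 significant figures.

270 years

Taking BH-01 as reference: BH-02−BH-01 = (120, -175, -0.1); BH-03−BH-01 = (160, 10, +0.3).
Solve a·Δx + b·Δy = Δh: det = 120·10 − 160·(-175) = 29200.
∂h/∂x = [(-0.1)·10 − (+0.3)·(-175)] / 29200 = +0.001764
∂h/∂y = [120·(+0.3) − 160·(-0.1)] / 29200 = +0.001781
|∇h| = √(0.001764² + 0.001781²) = 0.002507
Seepage velocity v = K·i/n = 1.3 × 0.002507 / 0.32 = 0.01018 ft/day.
t = 1000 / 0.01018 = 9.823e+04 days = 269 years.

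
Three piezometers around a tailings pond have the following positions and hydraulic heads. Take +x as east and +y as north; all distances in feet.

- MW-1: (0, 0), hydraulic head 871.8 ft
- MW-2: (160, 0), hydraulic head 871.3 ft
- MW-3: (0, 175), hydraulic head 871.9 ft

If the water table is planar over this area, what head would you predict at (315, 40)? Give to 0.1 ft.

∂h/∂x = (871.3 − 871.8) / (160 − 0) = -0.003125
∂h/∂y = (871.9 − 871.8) / (175 − 0) = +0.0005714
h(315, 40) = 871.8 + (-0.003125)·(315) + (+0.0005714)·(40) = 871.8 -0.984 +0.023 = 870.838 ft.

870.8 ft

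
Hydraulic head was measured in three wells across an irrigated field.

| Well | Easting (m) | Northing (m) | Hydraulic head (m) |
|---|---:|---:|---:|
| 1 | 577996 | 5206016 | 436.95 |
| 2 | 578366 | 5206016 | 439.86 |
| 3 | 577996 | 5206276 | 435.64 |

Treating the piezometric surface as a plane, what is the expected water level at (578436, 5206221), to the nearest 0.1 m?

439.4 m

∂h/∂x = (439.86 − 436.95) / (578366 − 577996) = +0.007865
∂h/∂y = (435.64 − 436.95) / (5206276 − 5206016) = -0.005038
h(578436, 5206221) = 436.95 + (+0.007865)·(440) + (-0.005038)·(205) = 436.95 +3.461 -1.033 = 439.378 m.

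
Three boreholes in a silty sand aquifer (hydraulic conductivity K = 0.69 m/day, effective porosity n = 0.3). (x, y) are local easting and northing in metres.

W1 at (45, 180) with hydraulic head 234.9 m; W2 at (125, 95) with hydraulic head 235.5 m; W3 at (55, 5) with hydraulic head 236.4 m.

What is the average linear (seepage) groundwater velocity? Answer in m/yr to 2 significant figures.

Taking W1 as reference: W2−W1 = (80, -85, +0.6); W3−W1 = (10, -175, +1.5).
Solve a·Δx + b·Δy = Δh: det = 80·(-175) − 10·(-85) = -13150.
∂h/∂x = [(+0.6)·(-175) − (+1.5)·(-85)] / -13150 = -0.001711
∂h/∂y = [80·(+1.5) − 10·(+0.6)] / -13150 = -0.008669
|∇h| = √(-0.001711² + -0.008669²) = 0.008836
Seepage velocity v = K·i/n = 0.69 × 0.008836 / 0.3 = 0.02032 m/day = 7.422 m/yr.

7.4 m/yr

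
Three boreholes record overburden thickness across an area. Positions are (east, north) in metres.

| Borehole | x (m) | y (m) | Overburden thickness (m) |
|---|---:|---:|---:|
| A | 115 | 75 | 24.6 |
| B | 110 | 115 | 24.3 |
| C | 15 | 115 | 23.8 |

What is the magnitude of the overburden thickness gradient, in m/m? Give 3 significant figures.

0.00863 m/m

With d = a·x + b·y + c and A as origin, the differences give:
  (-5)·a + 40·b = -0.3
  (-100)·a + 40·b = -0.8
Eliminate b (×40 and ×40, subtract): 3800·a = 20.00 → a = ∂d/∂x = +0.005263
Back-substitute: b = ∂d/∂y = -0.006842.
|∇f| = √(0.005263² + -0.006842²) = 0.008632 m/m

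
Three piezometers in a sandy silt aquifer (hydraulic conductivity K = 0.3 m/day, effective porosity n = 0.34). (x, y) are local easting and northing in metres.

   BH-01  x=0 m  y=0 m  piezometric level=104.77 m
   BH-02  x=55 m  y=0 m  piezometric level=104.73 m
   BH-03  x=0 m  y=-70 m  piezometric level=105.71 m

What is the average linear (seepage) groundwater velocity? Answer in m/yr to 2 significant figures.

∂h/∂x = (104.73 − 104.77) / (55 − 0) = -0.0007273
∂h/∂y = (105.71 − 104.77) / (-70 − 0) = -0.01343
|∇h| = √(-0.0007273² + -0.01343²) = 0.01345
Seepage velocity v = K·i/n = 0.3 × 0.01345 / 0.34 = 0.01187 m/day = 4.336 m/yr.

4.3 m/yr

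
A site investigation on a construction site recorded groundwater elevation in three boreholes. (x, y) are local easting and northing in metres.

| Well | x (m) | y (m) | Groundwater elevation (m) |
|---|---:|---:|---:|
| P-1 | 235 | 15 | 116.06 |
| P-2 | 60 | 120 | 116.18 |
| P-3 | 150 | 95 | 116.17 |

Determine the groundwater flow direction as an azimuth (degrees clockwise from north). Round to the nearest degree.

Taking P-1 as reference: P-2−P-1 = (-175, 105, +0.12); P-3−P-1 = (-85, 80, +0.11).
Determinant of the coordinate differences = (-175)·80 − (-85)·105 = -5075.
∂h/∂x = [(+0.12)·80 − (+0.11)·105] / -5075 = +0.0003842
∂h/∂y = [(-175)·(+0.11) − (-85)·(+0.12)] / -5075 = +0.001783
Flow direction (−∇h) has components (-0.0003842 E, -0.001783 N).
Azimuth = atan2(E, N) = atan2(-0.0003842, -0.001783) = 192.2° ≈ 192°.

192°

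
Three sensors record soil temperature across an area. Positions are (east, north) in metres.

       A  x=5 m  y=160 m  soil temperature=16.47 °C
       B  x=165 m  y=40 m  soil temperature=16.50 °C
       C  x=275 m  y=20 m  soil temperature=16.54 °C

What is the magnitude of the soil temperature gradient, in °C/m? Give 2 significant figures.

0.00052 °C/m

With T = a·x + b·y + c and A as origin, the differences give:
  160·a + (-120)·b = +0.03
  270·a + (-140)·b = +0.07
Eliminate b (×(-140) and ×(-120), subtract): 10000·a = 4.200 → a = ∂T/∂x = +0.0004200
Back-substitute: b = ∂T/∂y = +0.0003100.
|∇f| = √(0.0004200² + 0.0003100²) = 0.000522 °C/m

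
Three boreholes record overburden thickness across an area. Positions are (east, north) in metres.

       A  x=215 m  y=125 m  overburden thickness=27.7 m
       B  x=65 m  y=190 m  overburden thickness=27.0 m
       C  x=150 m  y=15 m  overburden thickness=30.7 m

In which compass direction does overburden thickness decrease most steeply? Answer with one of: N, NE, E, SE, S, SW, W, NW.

N

Taking A as reference: B−A = (-150, 65, -0.7); C−A = (-65, -110, +3.0).
Solve a·Δx + b·Δy = Δd: det = (-150)·(-110) − (-65)·65 = 20725.
∂d/∂x = [(-0.7)·(-110) − (+3.0)·65] / 20725 = -0.005694
∂d/∂y = [(-150)·(+3.0) − (-65)·(-0.7)] / 20725 = -0.02391
Steepest decrease is along −∇f = (+0.005694 E, +0.02391 N) → north.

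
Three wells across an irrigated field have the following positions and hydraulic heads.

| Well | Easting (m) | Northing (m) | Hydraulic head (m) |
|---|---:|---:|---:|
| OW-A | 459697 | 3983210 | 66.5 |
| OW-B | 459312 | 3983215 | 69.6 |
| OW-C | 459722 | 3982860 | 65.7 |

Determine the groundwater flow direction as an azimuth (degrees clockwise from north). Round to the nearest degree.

102°

With h = a·x + b·y + c and OW-A as origin, the differences give:
  (-385)·a + 5·b = +3.1
  25·a + (-350)·b = -0.8
Eliminate b (×(-350) and ×5, subtract): 134625·a = -1081.00 → a = ∂h/∂x = -0.008030
Back-substitute: b = ∂h/∂y = +0.001712.
Flow direction (−∇h) has components (+0.008030 E, -0.001712 N).
Azimuth = atan2(E, N) = atan2(+0.008030, -0.001712) = 102.0° ≈ 102°.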